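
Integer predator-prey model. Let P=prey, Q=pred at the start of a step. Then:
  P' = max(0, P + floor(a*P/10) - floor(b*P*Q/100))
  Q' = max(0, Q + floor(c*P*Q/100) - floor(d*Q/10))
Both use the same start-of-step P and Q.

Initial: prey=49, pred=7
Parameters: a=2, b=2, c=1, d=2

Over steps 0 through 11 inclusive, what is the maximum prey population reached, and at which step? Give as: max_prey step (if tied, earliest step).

Step 1: prey: 49+9-6=52; pred: 7+3-1=9
Step 2: prey: 52+10-9=53; pred: 9+4-1=12
Step 3: prey: 53+10-12=51; pred: 12+6-2=16
Step 4: prey: 51+10-16=45; pred: 16+8-3=21
Step 5: prey: 45+9-18=36; pred: 21+9-4=26
Step 6: prey: 36+7-18=25; pred: 26+9-5=30
Step 7: prey: 25+5-15=15; pred: 30+7-6=31
Step 8: prey: 15+3-9=9; pred: 31+4-6=29
Step 9: prey: 9+1-5=5; pred: 29+2-5=26
Step 10: prey: 5+1-2=4; pred: 26+1-5=22
Step 11: prey: 4+0-1=3; pred: 22+0-4=18
Max prey = 53 at step 2

Answer: 53 2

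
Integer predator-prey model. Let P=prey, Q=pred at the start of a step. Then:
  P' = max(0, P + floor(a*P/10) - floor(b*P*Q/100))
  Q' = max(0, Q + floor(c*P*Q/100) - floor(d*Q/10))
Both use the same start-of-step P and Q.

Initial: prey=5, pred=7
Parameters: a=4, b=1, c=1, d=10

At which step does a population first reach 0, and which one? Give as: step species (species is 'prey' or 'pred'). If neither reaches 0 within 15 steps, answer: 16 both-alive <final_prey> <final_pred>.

Step 1: prey: 5+2-0=7; pred: 7+0-7=0
First extinction: pred at step 1

Answer: 1 pred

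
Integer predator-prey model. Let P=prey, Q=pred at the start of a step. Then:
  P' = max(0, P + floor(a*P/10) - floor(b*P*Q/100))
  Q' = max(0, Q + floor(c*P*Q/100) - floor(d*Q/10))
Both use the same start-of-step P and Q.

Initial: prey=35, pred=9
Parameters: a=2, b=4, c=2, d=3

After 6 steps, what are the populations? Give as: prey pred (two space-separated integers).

Answer: 2 10

Derivation:
Step 1: prey: 35+7-12=30; pred: 9+6-2=13
Step 2: prey: 30+6-15=21; pred: 13+7-3=17
Step 3: prey: 21+4-14=11; pred: 17+7-5=19
Step 4: prey: 11+2-8=5; pred: 19+4-5=18
Step 5: prey: 5+1-3=3; pred: 18+1-5=14
Step 6: prey: 3+0-1=2; pred: 14+0-4=10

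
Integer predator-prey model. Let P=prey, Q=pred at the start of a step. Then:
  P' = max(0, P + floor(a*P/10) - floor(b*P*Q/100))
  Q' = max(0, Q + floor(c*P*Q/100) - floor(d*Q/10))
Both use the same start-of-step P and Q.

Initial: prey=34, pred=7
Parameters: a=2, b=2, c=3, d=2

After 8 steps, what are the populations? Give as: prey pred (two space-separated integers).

Answer: 0 36

Derivation:
Step 1: prey: 34+6-4=36; pred: 7+7-1=13
Step 2: prey: 36+7-9=34; pred: 13+14-2=25
Step 3: prey: 34+6-17=23; pred: 25+25-5=45
Step 4: prey: 23+4-20=7; pred: 45+31-9=67
Step 5: prey: 7+1-9=0; pred: 67+14-13=68
Step 6: prey: 0+0-0=0; pred: 68+0-13=55
Step 7: prey: 0+0-0=0; pred: 55+0-11=44
Step 8: prey: 0+0-0=0; pred: 44+0-8=36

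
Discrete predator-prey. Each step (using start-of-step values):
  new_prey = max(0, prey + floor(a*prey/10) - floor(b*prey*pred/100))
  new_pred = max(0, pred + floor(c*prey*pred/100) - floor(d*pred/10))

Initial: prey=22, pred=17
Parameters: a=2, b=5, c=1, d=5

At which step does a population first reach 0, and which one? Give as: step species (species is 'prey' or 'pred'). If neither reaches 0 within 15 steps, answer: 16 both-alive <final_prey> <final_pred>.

Answer: 16 both-alive 29 1

Derivation:
Step 1: prey: 22+4-18=8; pred: 17+3-8=12
Step 2: prey: 8+1-4=5; pred: 12+0-6=6
Step 3: prey: 5+1-1=5; pred: 6+0-3=3
Step 4: prey: 5+1-0=6; pred: 3+0-1=2
Step 5: prey: 6+1-0=7; pred: 2+0-1=1
Step 6: prey: 7+1-0=8; pred: 1+0-0=1
Step 7: prey: 8+1-0=9; pred: 1+0-0=1
Step 8: prey: 9+1-0=10; pred: 1+0-0=1
Step 9: prey: 10+2-0=12; pred: 1+0-0=1
Step 10: prey: 12+2-0=14; pred: 1+0-0=1
Step 11: prey: 14+2-0=16; pred: 1+0-0=1
Step 12: prey: 16+3-0=19; pred: 1+0-0=1
Step 13: prey: 19+3-0=22; pred: 1+0-0=1
Step 14: prey: 22+4-1=25; pred: 1+0-0=1
Step 15: prey: 25+5-1=29; pred: 1+0-0=1
No extinction within 15 steps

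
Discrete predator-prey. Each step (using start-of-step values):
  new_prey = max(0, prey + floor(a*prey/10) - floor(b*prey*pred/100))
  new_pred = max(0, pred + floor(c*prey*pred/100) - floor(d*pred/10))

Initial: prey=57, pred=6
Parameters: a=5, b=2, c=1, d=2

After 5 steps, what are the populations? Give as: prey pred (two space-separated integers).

Step 1: prey: 57+28-6=79; pred: 6+3-1=8
Step 2: prey: 79+39-12=106; pred: 8+6-1=13
Step 3: prey: 106+53-27=132; pred: 13+13-2=24
Step 4: prey: 132+66-63=135; pred: 24+31-4=51
Step 5: prey: 135+67-137=65; pred: 51+68-10=109

Answer: 65 109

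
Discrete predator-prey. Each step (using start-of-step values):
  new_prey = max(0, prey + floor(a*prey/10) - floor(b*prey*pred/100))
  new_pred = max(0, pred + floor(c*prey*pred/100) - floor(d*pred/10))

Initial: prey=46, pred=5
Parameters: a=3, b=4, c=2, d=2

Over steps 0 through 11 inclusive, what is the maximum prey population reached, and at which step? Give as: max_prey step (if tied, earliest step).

Step 1: prey: 46+13-9=50; pred: 5+4-1=8
Step 2: prey: 50+15-16=49; pred: 8+8-1=15
Step 3: prey: 49+14-29=34; pred: 15+14-3=26
Step 4: prey: 34+10-35=9; pred: 26+17-5=38
Step 5: prey: 9+2-13=0; pred: 38+6-7=37
Step 6: prey: 0+0-0=0; pred: 37+0-7=30
Step 7: prey: 0+0-0=0; pred: 30+0-6=24
Step 8: prey: 0+0-0=0; pred: 24+0-4=20
Step 9: prey: 0+0-0=0; pred: 20+0-4=16
Step 10: prey: 0+0-0=0; pred: 16+0-3=13
Step 11: prey: 0+0-0=0; pred: 13+0-2=11
Max prey = 50 at step 1

Answer: 50 1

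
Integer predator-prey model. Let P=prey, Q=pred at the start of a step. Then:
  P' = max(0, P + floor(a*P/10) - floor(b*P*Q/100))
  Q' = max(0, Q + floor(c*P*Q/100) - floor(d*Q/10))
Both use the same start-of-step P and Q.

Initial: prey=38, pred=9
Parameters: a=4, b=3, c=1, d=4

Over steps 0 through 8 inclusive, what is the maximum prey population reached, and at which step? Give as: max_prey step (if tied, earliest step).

Answer: 66 6

Derivation:
Step 1: prey: 38+15-10=43; pred: 9+3-3=9
Step 2: prey: 43+17-11=49; pred: 9+3-3=9
Step 3: prey: 49+19-13=55; pred: 9+4-3=10
Step 4: prey: 55+22-16=61; pred: 10+5-4=11
Step 5: prey: 61+24-20=65; pred: 11+6-4=13
Step 6: prey: 65+26-25=66; pred: 13+8-5=16
Step 7: prey: 66+26-31=61; pred: 16+10-6=20
Step 8: prey: 61+24-36=49; pred: 20+12-8=24
Max prey = 66 at step 6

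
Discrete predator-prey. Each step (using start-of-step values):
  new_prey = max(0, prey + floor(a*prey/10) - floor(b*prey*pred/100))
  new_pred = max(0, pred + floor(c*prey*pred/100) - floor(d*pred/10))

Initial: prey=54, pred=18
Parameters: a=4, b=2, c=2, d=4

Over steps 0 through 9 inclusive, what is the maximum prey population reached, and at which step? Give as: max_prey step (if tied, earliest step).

Answer: 56 1

Derivation:
Step 1: prey: 54+21-19=56; pred: 18+19-7=30
Step 2: prey: 56+22-33=45; pred: 30+33-12=51
Step 3: prey: 45+18-45=18; pred: 51+45-20=76
Step 4: prey: 18+7-27=0; pred: 76+27-30=73
Step 5: prey: 0+0-0=0; pred: 73+0-29=44
Step 6: prey: 0+0-0=0; pred: 44+0-17=27
Step 7: prey: 0+0-0=0; pred: 27+0-10=17
Step 8: prey: 0+0-0=0; pred: 17+0-6=11
Step 9: prey: 0+0-0=0; pred: 11+0-4=7
Max prey = 56 at step 1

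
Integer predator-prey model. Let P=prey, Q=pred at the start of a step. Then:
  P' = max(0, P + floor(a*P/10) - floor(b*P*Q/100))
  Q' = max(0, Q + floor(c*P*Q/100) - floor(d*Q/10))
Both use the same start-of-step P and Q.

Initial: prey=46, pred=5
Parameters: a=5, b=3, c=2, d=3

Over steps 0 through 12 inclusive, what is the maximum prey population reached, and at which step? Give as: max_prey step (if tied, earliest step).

Answer: 81 3

Derivation:
Step 1: prey: 46+23-6=63; pred: 5+4-1=8
Step 2: prey: 63+31-15=79; pred: 8+10-2=16
Step 3: prey: 79+39-37=81; pred: 16+25-4=37
Step 4: prey: 81+40-89=32; pred: 37+59-11=85
Step 5: prey: 32+16-81=0; pred: 85+54-25=114
Step 6: prey: 0+0-0=0; pred: 114+0-34=80
Step 7: prey: 0+0-0=0; pred: 80+0-24=56
Step 8: prey: 0+0-0=0; pred: 56+0-16=40
Step 9: prey: 0+0-0=0; pred: 40+0-12=28
Step 10: prey: 0+0-0=0; pred: 28+0-8=20
Step 11: prey: 0+0-0=0; pred: 20+0-6=14
Step 12: prey: 0+0-0=0; pred: 14+0-4=10
Max prey = 81 at step 3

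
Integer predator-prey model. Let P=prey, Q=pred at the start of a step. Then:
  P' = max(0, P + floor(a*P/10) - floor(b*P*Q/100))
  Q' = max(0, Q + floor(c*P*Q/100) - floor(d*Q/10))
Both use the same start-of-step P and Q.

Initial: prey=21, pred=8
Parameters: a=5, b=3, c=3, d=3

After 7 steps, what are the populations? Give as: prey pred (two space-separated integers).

Step 1: prey: 21+10-5=26; pred: 8+5-2=11
Step 2: prey: 26+13-8=31; pred: 11+8-3=16
Step 3: prey: 31+15-14=32; pred: 16+14-4=26
Step 4: prey: 32+16-24=24; pred: 26+24-7=43
Step 5: prey: 24+12-30=6; pred: 43+30-12=61
Step 6: prey: 6+3-10=0; pred: 61+10-18=53
Step 7: prey: 0+0-0=0; pred: 53+0-15=38

Answer: 0 38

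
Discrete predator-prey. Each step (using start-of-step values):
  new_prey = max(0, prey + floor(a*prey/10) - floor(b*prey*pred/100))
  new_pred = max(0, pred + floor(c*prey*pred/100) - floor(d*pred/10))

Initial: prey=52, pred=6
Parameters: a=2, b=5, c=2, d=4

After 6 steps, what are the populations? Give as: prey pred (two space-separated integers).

Step 1: prey: 52+10-15=47; pred: 6+6-2=10
Step 2: prey: 47+9-23=33; pred: 10+9-4=15
Step 3: prey: 33+6-24=15; pred: 15+9-6=18
Step 4: prey: 15+3-13=5; pred: 18+5-7=16
Step 5: prey: 5+1-4=2; pred: 16+1-6=11
Step 6: prey: 2+0-1=1; pred: 11+0-4=7

Answer: 1 7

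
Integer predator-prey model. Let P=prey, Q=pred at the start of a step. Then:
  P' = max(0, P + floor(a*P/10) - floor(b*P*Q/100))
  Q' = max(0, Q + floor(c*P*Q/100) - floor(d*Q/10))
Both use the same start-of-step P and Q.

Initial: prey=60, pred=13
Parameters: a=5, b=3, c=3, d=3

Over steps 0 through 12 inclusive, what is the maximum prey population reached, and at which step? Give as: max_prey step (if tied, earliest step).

Step 1: prey: 60+30-23=67; pred: 13+23-3=33
Step 2: prey: 67+33-66=34; pred: 33+66-9=90
Step 3: prey: 34+17-91=0; pred: 90+91-27=154
Step 4: prey: 0+0-0=0; pred: 154+0-46=108
Step 5: prey: 0+0-0=0; pred: 108+0-32=76
Step 6: prey: 0+0-0=0; pred: 76+0-22=54
Step 7: prey: 0+0-0=0; pred: 54+0-16=38
Step 8: prey: 0+0-0=0; pred: 38+0-11=27
Step 9: prey: 0+0-0=0; pred: 27+0-8=19
Step 10: prey: 0+0-0=0; pred: 19+0-5=14
Step 11: prey: 0+0-0=0; pred: 14+0-4=10
Step 12: prey: 0+0-0=0; pred: 10+0-3=7
Max prey = 67 at step 1

Answer: 67 1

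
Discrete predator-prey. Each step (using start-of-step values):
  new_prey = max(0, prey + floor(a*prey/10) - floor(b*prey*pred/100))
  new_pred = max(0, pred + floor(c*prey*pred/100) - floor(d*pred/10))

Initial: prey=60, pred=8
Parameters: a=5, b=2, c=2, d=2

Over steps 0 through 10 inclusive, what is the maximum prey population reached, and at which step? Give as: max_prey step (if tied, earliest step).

Answer: 96 2

Derivation:
Step 1: prey: 60+30-9=81; pred: 8+9-1=16
Step 2: prey: 81+40-25=96; pred: 16+25-3=38
Step 3: prey: 96+48-72=72; pred: 38+72-7=103
Step 4: prey: 72+36-148=0; pred: 103+148-20=231
Step 5: prey: 0+0-0=0; pred: 231+0-46=185
Step 6: prey: 0+0-0=0; pred: 185+0-37=148
Step 7: prey: 0+0-0=0; pred: 148+0-29=119
Step 8: prey: 0+0-0=0; pred: 119+0-23=96
Step 9: prey: 0+0-0=0; pred: 96+0-19=77
Step 10: prey: 0+0-0=0; pred: 77+0-15=62
Max prey = 96 at step 2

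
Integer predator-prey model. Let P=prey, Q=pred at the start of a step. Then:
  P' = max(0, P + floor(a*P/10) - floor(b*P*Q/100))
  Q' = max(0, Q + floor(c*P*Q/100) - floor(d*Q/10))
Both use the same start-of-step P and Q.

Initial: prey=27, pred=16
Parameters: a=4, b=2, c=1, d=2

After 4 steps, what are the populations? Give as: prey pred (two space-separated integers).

Answer: 32 22

Derivation:
Step 1: prey: 27+10-8=29; pred: 16+4-3=17
Step 2: prey: 29+11-9=31; pred: 17+4-3=18
Step 3: prey: 31+12-11=32; pred: 18+5-3=20
Step 4: prey: 32+12-12=32; pred: 20+6-4=22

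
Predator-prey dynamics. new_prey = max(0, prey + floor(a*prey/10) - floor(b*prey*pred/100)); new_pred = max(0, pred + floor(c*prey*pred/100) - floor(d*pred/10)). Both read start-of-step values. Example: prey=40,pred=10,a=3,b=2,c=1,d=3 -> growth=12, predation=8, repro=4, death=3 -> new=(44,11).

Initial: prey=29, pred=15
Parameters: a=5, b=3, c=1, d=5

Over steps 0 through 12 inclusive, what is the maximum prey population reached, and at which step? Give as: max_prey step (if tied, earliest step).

Answer: 135 8

Derivation:
Step 1: prey: 29+14-13=30; pred: 15+4-7=12
Step 2: prey: 30+15-10=35; pred: 12+3-6=9
Step 3: prey: 35+17-9=43; pred: 9+3-4=8
Step 4: prey: 43+21-10=54; pred: 8+3-4=7
Step 5: prey: 54+27-11=70; pred: 7+3-3=7
Step 6: prey: 70+35-14=91; pred: 7+4-3=8
Step 7: prey: 91+45-21=115; pred: 8+7-4=11
Step 8: prey: 115+57-37=135; pred: 11+12-5=18
Step 9: prey: 135+67-72=130; pred: 18+24-9=33
Step 10: prey: 130+65-128=67; pred: 33+42-16=59
Step 11: prey: 67+33-118=0; pred: 59+39-29=69
Step 12: prey: 0+0-0=0; pred: 69+0-34=35
Max prey = 135 at step 8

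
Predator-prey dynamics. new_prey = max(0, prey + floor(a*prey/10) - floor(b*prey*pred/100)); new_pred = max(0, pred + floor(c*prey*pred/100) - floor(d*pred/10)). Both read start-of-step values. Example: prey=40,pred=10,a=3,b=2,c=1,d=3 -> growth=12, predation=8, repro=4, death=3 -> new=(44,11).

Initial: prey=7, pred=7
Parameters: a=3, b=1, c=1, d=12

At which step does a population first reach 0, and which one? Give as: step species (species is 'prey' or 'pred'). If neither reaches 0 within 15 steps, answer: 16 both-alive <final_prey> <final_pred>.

Step 1: prey: 7+2-0=9; pred: 7+0-8=0
First extinction: pred at step 1

Answer: 1 pred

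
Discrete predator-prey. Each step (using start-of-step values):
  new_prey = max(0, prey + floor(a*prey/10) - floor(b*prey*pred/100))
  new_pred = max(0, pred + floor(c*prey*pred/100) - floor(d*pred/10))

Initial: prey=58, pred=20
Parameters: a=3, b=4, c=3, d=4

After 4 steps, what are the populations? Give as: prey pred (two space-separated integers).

Answer: 0 25

Derivation:
Step 1: prey: 58+17-46=29; pred: 20+34-8=46
Step 2: prey: 29+8-53=0; pred: 46+40-18=68
Step 3: prey: 0+0-0=0; pred: 68+0-27=41
Step 4: prey: 0+0-0=0; pred: 41+0-16=25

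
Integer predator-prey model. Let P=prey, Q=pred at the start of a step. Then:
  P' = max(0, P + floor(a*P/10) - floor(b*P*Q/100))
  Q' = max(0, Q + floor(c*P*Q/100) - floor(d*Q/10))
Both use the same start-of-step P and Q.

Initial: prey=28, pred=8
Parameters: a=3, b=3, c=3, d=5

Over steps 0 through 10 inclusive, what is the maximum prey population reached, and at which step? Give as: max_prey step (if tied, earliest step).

Answer: 30 1

Derivation:
Step 1: prey: 28+8-6=30; pred: 8+6-4=10
Step 2: prey: 30+9-9=30; pred: 10+9-5=14
Step 3: prey: 30+9-12=27; pred: 14+12-7=19
Step 4: prey: 27+8-15=20; pred: 19+15-9=25
Step 5: prey: 20+6-15=11; pred: 25+15-12=28
Step 6: prey: 11+3-9=5; pred: 28+9-14=23
Step 7: prey: 5+1-3=3; pred: 23+3-11=15
Step 8: prey: 3+0-1=2; pred: 15+1-7=9
Step 9: prey: 2+0-0=2; pred: 9+0-4=5
Step 10: prey: 2+0-0=2; pred: 5+0-2=3
Max prey = 30 at step 1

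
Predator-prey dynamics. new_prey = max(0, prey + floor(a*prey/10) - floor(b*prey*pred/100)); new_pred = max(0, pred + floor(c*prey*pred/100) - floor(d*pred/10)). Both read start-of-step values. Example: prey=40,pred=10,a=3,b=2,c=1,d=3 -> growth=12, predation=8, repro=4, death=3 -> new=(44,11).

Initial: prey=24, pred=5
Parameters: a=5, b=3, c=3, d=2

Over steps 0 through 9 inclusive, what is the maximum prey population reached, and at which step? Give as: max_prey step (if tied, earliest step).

Step 1: prey: 24+12-3=33; pred: 5+3-1=7
Step 2: prey: 33+16-6=43; pred: 7+6-1=12
Step 3: prey: 43+21-15=49; pred: 12+15-2=25
Step 4: prey: 49+24-36=37; pred: 25+36-5=56
Step 5: prey: 37+18-62=0; pred: 56+62-11=107
Step 6: prey: 0+0-0=0; pred: 107+0-21=86
Step 7: prey: 0+0-0=0; pred: 86+0-17=69
Step 8: prey: 0+0-0=0; pred: 69+0-13=56
Step 9: prey: 0+0-0=0; pred: 56+0-11=45
Max prey = 49 at step 3

Answer: 49 3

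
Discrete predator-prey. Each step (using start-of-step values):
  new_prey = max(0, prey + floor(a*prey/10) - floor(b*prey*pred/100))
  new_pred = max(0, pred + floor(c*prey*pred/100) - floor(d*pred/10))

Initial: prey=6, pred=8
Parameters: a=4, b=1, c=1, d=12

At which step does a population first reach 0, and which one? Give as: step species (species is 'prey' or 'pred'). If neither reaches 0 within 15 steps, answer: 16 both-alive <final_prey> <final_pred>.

Answer: 1 pred

Derivation:
Step 1: prey: 6+2-0=8; pred: 8+0-9=0
First extinction: pred at step 1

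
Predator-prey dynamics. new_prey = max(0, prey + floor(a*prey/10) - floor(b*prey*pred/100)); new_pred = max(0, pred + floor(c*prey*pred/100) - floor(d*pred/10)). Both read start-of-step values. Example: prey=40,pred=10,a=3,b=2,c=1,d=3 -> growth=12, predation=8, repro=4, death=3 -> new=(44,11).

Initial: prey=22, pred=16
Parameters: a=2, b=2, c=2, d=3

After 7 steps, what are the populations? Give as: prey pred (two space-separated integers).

Step 1: prey: 22+4-7=19; pred: 16+7-4=19
Step 2: prey: 19+3-7=15; pred: 19+7-5=21
Step 3: prey: 15+3-6=12; pred: 21+6-6=21
Step 4: prey: 12+2-5=9; pred: 21+5-6=20
Step 5: prey: 9+1-3=7; pred: 20+3-6=17
Step 6: prey: 7+1-2=6; pred: 17+2-5=14
Step 7: prey: 6+1-1=6; pred: 14+1-4=11

Answer: 6 11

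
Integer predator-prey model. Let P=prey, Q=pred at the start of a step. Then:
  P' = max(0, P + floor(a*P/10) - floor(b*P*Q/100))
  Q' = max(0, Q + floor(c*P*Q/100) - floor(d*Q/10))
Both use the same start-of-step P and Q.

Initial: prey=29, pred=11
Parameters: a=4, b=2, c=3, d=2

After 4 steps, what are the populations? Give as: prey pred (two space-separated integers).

Answer: 5 96

Derivation:
Step 1: prey: 29+11-6=34; pred: 11+9-2=18
Step 2: prey: 34+13-12=35; pred: 18+18-3=33
Step 3: prey: 35+14-23=26; pred: 33+34-6=61
Step 4: prey: 26+10-31=5; pred: 61+47-12=96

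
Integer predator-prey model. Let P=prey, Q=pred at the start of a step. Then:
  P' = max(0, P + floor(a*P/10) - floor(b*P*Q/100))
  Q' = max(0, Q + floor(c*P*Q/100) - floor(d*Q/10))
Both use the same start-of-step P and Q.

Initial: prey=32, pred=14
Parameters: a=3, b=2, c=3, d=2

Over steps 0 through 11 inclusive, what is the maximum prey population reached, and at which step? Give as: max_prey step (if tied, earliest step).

Answer: 33 1

Derivation:
Step 1: prey: 32+9-8=33; pred: 14+13-2=25
Step 2: prey: 33+9-16=26; pred: 25+24-5=44
Step 3: prey: 26+7-22=11; pred: 44+34-8=70
Step 4: prey: 11+3-15=0; pred: 70+23-14=79
Step 5: prey: 0+0-0=0; pred: 79+0-15=64
Step 6: prey: 0+0-0=0; pred: 64+0-12=52
Step 7: prey: 0+0-0=0; pred: 52+0-10=42
Step 8: prey: 0+0-0=0; pred: 42+0-8=34
Step 9: prey: 0+0-0=0; pred: 34+0-6=28
Step 10: prey: 0+0-0=0; pred: 28+0-5=23
Step 11: prey: 0+0-0=0; pred: 23+0-4=19
Max prey = 33 at step 1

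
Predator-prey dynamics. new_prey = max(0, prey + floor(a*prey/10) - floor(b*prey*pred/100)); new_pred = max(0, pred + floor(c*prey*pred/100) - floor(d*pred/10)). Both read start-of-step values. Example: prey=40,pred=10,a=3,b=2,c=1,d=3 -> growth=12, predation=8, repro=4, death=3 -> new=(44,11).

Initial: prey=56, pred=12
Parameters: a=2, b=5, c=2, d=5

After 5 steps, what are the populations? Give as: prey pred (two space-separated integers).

Step 1: prey: 56+11-33=34; pred: 12+13-6=19
Step 2: prey: 34+6-32=8; pred: 19+12-9=22
Step 3: prey: 8+1-8=1; pred: 22+3-11=14
Step 4: prey: 1+0-0=1; pred: 14+0-7=7
Step 5: prey: 1+0-0=1; pred: 7+0-3=4

Answer: 1 4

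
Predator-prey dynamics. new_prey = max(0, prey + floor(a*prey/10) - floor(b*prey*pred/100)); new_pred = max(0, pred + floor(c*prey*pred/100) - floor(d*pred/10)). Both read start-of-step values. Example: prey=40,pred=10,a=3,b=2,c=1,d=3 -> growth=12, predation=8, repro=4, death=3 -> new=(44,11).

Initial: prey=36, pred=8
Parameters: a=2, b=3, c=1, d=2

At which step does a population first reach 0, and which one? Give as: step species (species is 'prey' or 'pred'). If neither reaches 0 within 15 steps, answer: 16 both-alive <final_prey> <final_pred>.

Answer: 16 both-alive 7 4

Derivation:
Step 1: prey: 36+7-8=35; pred: 8+2-1=9
Step 2: prey: 35+7-9=33; pred: 9+3-1=11
Step 3: prey: 33+6-10=29; pred: 11+3-2=12
Step 4: prey: 29+5-10=24; pred: 12+3-2=13
Step 5: prey: 24+4-9=19; pred: 13+3-2=14
Step 6: prey: 19+3-7=15; pred: 14+2-2=14
Step 7: prey: 15+3-6=12; pred: 14+2-2=14
Step 8: prey: 12+2-5=9; pred: 14+1-2=13
Step 9: prey: 9+1-3=7; pred: 13+1-2=12
Step 10: prey: 7+1-2=6; pred: 12+0-2=10
Step 11: prey: 6+1-1=6; pred: 10+0-2=8
Step 12: prey: 6+1-1=6; pred: 8+0-1=7
Step 13: prey: 6+1-1=6; pred: 7+0-1=6
Step 14: prey: 6+1-1=6; pred: 6+0-1=5
Step 15: prey: 6+1-0=7; pred: 5+0-1=4
No extinction within 15 steps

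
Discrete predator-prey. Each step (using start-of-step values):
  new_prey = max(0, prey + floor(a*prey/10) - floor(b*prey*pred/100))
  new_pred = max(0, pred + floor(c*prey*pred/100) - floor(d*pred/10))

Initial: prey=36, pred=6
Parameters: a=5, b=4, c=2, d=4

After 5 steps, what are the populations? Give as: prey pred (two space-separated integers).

Step 1: prey: 36+18-8=46; pred: 6+4-2=8
Step 2: prey: 46+23-14=55; pred: 8+7-3=12
Step 3: prey: 55+27-26=56; pred: 12+13-4=21
Step 4: prey: 56+28-47=37; pred: 21+23-8=36
Step 5: prey: 37+18-53=2; pred: 36+26-14=48

Answer: 2 48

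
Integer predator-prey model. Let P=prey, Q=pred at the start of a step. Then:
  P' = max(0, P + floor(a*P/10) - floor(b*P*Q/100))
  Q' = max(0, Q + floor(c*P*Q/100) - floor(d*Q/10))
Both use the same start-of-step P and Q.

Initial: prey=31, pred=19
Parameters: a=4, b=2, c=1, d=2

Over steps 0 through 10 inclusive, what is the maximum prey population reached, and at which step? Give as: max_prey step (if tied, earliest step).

Step 1: prey: 31+12-11=32; pred: 19+5-3=21
Step 2: prey: 32+12-13=31; pred: 21+6-4=23
Step 3: prey: 31+12-14=29; pred: 23+7-4=26
Step 4: prey: 29+11-15=25; pred: 26+7-5=28
Step 5: prey: 25+10-14=21; pred: 28+7-5=30
Step 6: prey: 21+8-12=17; pred: 30+6-6=30
Step 7: prey: 17+6-10=13; pred: 30+5-6=29
Step 8: prey: 13+5-7=11; pred: 29+3-5=27
Step 9: prey: 11+4-5=10; pred: 27+2-5=24
Step 10: prey: 10+4-4=10; pred: 24+2-4=22
Max prey = 32 at step 1

Answer: 32 1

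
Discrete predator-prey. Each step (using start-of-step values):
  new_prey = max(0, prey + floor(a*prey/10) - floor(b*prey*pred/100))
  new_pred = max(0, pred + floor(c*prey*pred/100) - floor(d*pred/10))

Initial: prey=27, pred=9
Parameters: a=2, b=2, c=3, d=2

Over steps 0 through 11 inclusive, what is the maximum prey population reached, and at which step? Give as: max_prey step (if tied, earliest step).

Step 1: prey: 27+5-4=28; pred: 9+7-1=15
Step 2: prey: 28+5-8=25; pred: 15+12-3=24
Step 3: prey: 25+5-12=18; pred: 24+18-4=38
Step 4: prey: 18+3-13=8; pred: 38+20-7=51
Step 5: prey: 8+1-8=1; pred: 51+12-10=53
Step 6: prey: 1+0-1=0; pred: 53+1-10=44
Step 7: prey: 0+0-0=0; pred: 44+0-8=36
Step 8: prey: 0+0-0=0; pred: 36+0-7=29
Step 9: prey: 0+0-0=0; pred: 29+0-5=24
Step 10: prey: 0+0-0=0; pred: 24+0-4=20
Step 11: prey: 0+0-0=0; pred: 20+0-4=16
Max prey = 28 at step 1

Answer: 28 1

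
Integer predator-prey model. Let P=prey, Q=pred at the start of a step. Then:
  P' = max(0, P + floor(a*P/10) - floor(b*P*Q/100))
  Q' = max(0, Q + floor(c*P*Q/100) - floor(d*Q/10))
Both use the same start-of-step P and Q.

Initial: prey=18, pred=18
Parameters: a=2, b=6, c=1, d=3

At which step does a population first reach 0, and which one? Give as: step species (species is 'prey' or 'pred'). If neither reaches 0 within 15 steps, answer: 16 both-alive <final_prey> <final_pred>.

Answer: 16 both-alive 1 3

Derivation:
Step 1: prey: 18+3-19=2; pred: 18+3-5=16
Step 2: prey: 2+0-1=1; pred: 16+0-4=12
Step 3: prey: 1+0-0=1; pred: 12+0-3=9
Step 4: prey: 1+0-0=1; pred: 9+0-2=7
Step 5: prey: 1+0-0=1; pred: 7+0-2=5
Step 6: prey: 1+0-0=1; pred: 5+0-1=4
Step 7: prey: 1+0-0=1; pred: 4+0-1=3
Step 8: prey: 1+0-0=1; pred: 3+0-0=3
Steps 9-15: state stable at prey=1, pred=3 (no change)
No extinction within 15 steps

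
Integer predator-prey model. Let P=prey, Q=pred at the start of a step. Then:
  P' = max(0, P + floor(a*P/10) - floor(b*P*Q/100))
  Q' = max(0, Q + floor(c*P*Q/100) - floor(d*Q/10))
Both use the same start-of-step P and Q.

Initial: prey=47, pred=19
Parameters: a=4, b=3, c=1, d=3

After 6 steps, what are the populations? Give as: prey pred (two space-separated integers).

Step 1: prey: 47+18-26=39; pred: 19+8-5=22
Step 2: prey: 39+15-25=29; pred: 22+8-6=24
Step 3: prey: 29+11-20=20; pred: 24+6-7=23
Step 4: prey: 20+8-13=15; pred: 23+4-6=21
Step 5: prey: 15+6-9=12; pred: 21+3-6=18
Step 6: prey: 12+4-6=10; pred: 18+2-5=15

Answer: 10 15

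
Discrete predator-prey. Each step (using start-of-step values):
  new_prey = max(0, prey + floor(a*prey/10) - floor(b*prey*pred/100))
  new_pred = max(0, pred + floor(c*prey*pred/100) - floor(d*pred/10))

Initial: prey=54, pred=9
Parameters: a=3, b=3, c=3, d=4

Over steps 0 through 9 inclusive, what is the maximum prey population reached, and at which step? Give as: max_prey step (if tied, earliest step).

Step 1: prey: 54+16-14=56; pred: 9+14-3=20
Step 2: prey: 56+16-33=39; pred: 20+33-8=45
Step 3: prey: 39+11-52=0; pred: 45+52-18=79
Step 4: prey: 0+0-0=0; pred: 79+0-31=48
Step 5: prey: 0+0-0=0; pred: 48+0-19=29
Step 6: prey: 0+0-0=0; pred: 29+0-11=18
Step 7: prey: 0+0-0=0; pred: 18+0-7=11
Step 8: prey: 0+0-0=0; pred: 11+0-4=7
Step 9: prey: 0+0-0=0; pred: 7+0-2=5
Max prey = 56 at step 1

Answer: 56 1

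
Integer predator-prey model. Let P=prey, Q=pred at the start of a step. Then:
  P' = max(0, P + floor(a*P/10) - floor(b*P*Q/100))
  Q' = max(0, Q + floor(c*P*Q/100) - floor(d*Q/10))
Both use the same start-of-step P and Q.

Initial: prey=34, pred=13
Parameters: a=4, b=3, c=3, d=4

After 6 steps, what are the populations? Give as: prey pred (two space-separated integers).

Step 1: prey: 34+13-13=34; pred: 13+13-5=21
Step 2: prey: 34+13-21=26; pred: 21+21-8=34
Step 3: prey: 26+10-26=10; pred: 34+26-13=47
Step 4: prey: 10+4-14=0; pred: 47+14-18=43
Step 5: prey: 0+0-0=0; pred: 43+0-17=26
Step 6: prey: 0+0-0=0; pred: 26+0-10=16

Answer: 0 16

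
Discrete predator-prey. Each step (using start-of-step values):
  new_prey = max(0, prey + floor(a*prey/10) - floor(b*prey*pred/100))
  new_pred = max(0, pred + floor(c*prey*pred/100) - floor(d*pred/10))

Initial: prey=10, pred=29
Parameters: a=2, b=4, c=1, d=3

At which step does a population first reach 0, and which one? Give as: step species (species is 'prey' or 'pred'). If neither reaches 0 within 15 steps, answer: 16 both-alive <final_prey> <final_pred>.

Step 1: prey: 10+2-11=1; pred: 29+2-8=23
Step 2: prey: 1+0-0=1; pred: 23+0-6=17
Step 3: prey: 1+0-0=1; pred: 17+0-5=12
Step 4: prey: 1+0-0=1; pred: 12+0-3=9
Step 5: prey: 1+0-0=1; pred: 9+0-2=7
Step 6: prey: 1+0-0=1; pred: 7+0-2=5
Step 7: prey: 1+0-0=1; pred: 5+0-1=4
Step 8: prey: 1+0-0=1; pred: 4+0-1=3
Step 9: prey: 1+0-0=1; pred: 3+0-0=3
Steps 10-15: state stable at prey=1, pred=3 (no change)
No extinction within 15 steps

Answer: 16 both-alive 1 3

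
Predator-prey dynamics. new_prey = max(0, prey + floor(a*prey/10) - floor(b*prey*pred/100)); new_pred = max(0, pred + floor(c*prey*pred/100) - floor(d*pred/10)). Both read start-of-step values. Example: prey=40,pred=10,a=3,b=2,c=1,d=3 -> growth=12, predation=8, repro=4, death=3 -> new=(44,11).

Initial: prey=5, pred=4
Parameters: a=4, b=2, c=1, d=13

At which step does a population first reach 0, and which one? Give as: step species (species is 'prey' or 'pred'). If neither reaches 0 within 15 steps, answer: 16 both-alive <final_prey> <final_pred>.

Answer: 1 pred

Derivation:
Step 1: prey: 5+2-0=7; pred: 4+0-5=0
First extinction: pred at step 1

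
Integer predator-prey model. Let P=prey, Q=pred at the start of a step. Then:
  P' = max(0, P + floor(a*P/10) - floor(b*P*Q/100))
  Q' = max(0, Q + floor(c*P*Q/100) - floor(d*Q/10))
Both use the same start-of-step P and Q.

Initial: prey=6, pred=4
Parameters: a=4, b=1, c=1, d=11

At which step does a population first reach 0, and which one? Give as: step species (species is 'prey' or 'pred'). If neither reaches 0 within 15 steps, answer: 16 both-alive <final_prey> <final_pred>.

Step 1: prey: 6+2-0=8; pred: 4+0-4=0
First extinction: pred at step 1

Answer: 1 pred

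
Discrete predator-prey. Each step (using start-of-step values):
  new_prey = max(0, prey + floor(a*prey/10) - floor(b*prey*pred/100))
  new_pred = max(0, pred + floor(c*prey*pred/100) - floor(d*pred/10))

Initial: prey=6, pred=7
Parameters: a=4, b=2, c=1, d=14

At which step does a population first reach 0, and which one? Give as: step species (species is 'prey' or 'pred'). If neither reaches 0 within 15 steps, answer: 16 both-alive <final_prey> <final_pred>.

Step 1: prey: 6+2-0=8; pred: 7+0-9=0
First extinction: pred at step 1

Answer: 1 pred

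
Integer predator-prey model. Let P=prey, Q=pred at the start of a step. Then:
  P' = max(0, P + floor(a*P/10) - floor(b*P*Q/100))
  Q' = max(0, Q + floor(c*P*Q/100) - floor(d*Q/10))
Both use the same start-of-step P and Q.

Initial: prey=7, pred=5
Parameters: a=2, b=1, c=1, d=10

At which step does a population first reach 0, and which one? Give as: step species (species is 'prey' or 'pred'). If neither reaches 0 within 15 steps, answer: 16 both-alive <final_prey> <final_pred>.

Answer: 1 pred

Derivation:
Step 1: prey: 7+1-0=8; pred: 5+0-5=0
First extinction: pred at step 1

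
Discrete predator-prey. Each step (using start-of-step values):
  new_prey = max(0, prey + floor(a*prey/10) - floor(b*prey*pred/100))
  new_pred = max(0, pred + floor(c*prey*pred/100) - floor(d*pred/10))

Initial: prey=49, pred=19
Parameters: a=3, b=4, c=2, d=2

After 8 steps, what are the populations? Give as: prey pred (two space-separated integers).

Answer: 0 13

Derivation:
Step 1: prey: 49+14-37=26; pred: 19+18-3=34
Step 2: prey: 26+7-35=0; pred: 34+17-6=45
Step 3: prey: 0+0-0=0; pred: 45+0-9=36
Step 4: prey: 0+0-0=0; pred: 36+0-7=29
Step 5: prey: 0+0-0=0; pred: 29+0-5=24
Step 6: prey: 0+0-0=0; pred: 24+0-4=20
Step 7: prey: 0+0-0=0; pred: 20+0-4=16
Step 8: prey: 0+0-0=0; pred: 16+0-3=13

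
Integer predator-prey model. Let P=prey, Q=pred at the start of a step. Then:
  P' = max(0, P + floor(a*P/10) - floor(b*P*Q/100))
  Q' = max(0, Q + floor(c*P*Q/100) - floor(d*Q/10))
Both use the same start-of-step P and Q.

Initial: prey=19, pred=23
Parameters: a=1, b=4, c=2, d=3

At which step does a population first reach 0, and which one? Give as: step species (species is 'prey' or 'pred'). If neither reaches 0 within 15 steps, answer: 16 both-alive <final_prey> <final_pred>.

Answer: 2 prey

Derivation:
Step 1: prey: 19+1-17=3; pred: 23+8-6=25
Step 2: prey: 3+0-3=0; pred: 25+1-7=19
First extinction: prey at step 2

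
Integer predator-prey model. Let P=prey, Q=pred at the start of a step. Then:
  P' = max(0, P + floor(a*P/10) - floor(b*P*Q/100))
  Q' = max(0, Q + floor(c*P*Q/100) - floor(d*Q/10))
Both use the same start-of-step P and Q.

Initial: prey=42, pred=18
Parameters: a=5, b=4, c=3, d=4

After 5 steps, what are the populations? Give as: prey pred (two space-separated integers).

Step 1: prey: 42+21-30=33; pred: 18+22-7=33
Step 2: prey: 33+16-43=6; pred: 33+32-13=52
Step 3: prey: 6+3-12=0; pred: 52+9-20=41
Step 4: prey: 0+0-0=0; pred: 41+0-16=25
Step 5: prey: 0+0-0=0; pred: 25+0-10=15

Answer: 0 15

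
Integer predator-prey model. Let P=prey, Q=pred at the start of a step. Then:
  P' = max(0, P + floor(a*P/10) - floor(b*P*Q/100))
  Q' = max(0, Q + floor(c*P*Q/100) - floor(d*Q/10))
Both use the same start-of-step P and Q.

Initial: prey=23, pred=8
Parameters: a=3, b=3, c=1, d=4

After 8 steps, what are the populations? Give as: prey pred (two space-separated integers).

Step 1: prey: 23+6-5=24; pred: 8+1-3=6
Step 2: prey: 24+7-4=27; pred: 6+1-2=5
Step 3: prey: 27+8-4=31; pred: 5+1-2=4
Step 4: prey: 31+9-3=37; pred: 4+1-1=4
Step 5: prey: 37+11-4=44; pred: 4+1-1=4
Step 6: prey: 44+13-5=52; pred: 4+1-1=4
Step 7: prey: 52+15-6=61; pred: 4+2-1=5
Step 8: prey: 61+18-9=70; pred: 5+3-2=6

Answer: 70 6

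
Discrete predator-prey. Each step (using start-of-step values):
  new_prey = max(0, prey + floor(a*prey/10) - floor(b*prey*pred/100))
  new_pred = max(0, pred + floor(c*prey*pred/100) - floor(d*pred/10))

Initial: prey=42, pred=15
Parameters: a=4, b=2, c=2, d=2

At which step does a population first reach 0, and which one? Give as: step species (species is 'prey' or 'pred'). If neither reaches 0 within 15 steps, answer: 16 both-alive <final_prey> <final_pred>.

Answer: 5 prey

Derivation:
Step 1: prey: 42+16-12=46; pred: 15+12-3=24
Step 2: prey: 46+18-22=42; pred: 24+22-4=42
Step 3: prey: 42+16-35=23; pred: 42+35-8=69
Step 4: prey: 23+9-31=1; pred: 69+31-13=87
Step 5: prey: 1+0-1=0; pred: 87+1-17=71
First extinction: prey at step 5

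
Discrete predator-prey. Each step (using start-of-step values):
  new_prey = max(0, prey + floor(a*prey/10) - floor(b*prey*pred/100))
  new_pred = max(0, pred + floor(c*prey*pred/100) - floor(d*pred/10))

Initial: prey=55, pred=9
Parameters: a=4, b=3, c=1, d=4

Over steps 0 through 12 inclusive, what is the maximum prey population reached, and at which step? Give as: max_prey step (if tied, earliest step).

Step 1: prey: 55+22-14=63; pred: 9+4-3=10
Step 2: prey: 63+25-18=70; pred: 10+6-4=12
Step 3: prey: 70+28-25=73; pred: 12+8-4=16
Step 4: prey: 73+29-35=67; pred: 16+11-6=21
Step 5: prey: 67+26-42=51; pred: 21+14-8=27
Step 6: prey: 51+20-41=30; pred: 27+13-10=30
Step 7: prey: 30+12-27=15; pred: 30+9-12=27
Step 8: prey: 15+6-12=9; pred: 27+4-10=21
Step 9: prey: 9+3-5=7; pred: 21+1-8=14
Step 10: prey: 7+2-2=7; pred: 14+0-5=9
Step 11: prey: 7+2-1=8; pred: 9+0-3=6
Step 12: prey: 8+3-1=10; pred: 6+0-2=4
Max prey = 73 at step 3

Answer: 73 3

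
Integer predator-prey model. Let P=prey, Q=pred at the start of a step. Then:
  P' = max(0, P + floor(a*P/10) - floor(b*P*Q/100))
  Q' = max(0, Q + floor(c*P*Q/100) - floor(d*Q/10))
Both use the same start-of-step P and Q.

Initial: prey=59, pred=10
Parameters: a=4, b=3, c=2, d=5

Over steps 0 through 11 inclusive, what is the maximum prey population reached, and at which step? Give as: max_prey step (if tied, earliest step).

Step 1: prey: 59+23-17=65; pred: 10+11-5=16
Step 2: prey: 65+26-31=60; pred: 16+20-8=28
Step 3: prey: 60+24-50=34; pred: 28+33-14=47
Step 4: prey: 34+13-47=0; pred: 47+31-23=55
Step 5: prey: 0+0-0=0; pred: 55+0-27=28
Step 6: prey: 0+0-0=0; pred: 28+0-14=14
Step 7: prey: 0+0-0=0; pred: 14+0-7=7
Step 8: prey: 0+0-0=0; pred: 7+0-3=4
Step 9: prey: 0+0-0=0; pred: 4+0-2=2
Step 10: prey: 0+0-0=0; pred: 2+0-1=1
Step 11: prey: 0+0-0=0; pred: 1+0-0=1
Max prey = 65 at step 1

Answer: 65 1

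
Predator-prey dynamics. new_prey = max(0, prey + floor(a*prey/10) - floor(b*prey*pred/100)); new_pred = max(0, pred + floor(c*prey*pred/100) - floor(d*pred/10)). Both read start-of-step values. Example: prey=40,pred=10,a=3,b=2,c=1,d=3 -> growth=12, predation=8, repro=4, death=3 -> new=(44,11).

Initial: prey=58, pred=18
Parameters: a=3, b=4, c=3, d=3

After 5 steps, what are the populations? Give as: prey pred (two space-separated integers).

Answer: 0 27

Derivation:
Step 1: prey: 58+17-41=34; pred: 18+31-5=44
Step 2: prey: 34+10-59=0; pred: 44+44-13=75
Step 3: prey: 0+0-0=0; pred: 75+0-22=53
Step 4: prey: 0+0-0=0; pred: 53+0-15=38
Step 5: prey: 0+0-0=0; pred: 38+0-11=27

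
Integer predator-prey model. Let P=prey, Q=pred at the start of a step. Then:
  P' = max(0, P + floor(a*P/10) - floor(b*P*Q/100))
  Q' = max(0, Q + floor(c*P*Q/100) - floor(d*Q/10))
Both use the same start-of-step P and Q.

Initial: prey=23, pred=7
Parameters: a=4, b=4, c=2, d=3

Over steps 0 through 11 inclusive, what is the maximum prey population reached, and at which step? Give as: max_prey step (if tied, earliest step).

Answer: 28 2

Derivation:
Step 1: prey: 23+9-6=26; pred: 7+3-2=8
Step 2: prey: 26+10-8=28; pred: 8+4-2=10
Step 3: prey: 28+11-11=28; pred: 10+5-3=12
Step 4: prey: 28+11-13=26; pred: 12+6-3=15
Step 5: prey: 26+10-15=21; pred: 15+7-4=18
Step 6: prey: 21+8-15=14; pred: 18+7-5=20
Step 7: prey: 14+5-11=8; pred: 20+5-6=19
Step 8: prey: 8+3-6=5; pred: 19+3-5=17
Step 9: prey: 5+2-3=4; pred: 17+1-5=13
Step 10: prey: 4+1-2=3; pred: 13+1-3=11
Step 11: prey: 3+1-1=3; pred: 11+0-3=8
Max prey = 28 at step 2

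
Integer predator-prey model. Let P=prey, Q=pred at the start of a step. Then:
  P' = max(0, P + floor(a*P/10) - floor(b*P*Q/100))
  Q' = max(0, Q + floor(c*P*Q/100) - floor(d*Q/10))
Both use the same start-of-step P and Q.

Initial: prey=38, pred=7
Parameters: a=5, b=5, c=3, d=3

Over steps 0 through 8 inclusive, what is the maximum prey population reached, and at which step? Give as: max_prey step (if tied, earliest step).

Answer: 44 1

Derivation:
Step 1: prey: 38+19-13=44; pred: 7+7-2=12
Step 2: prey: 44+22-26=40; pred: 12+15-3=24
Step 3: prey: 40+20-48=12; pred: 24+28-7=45
Step 4: prey: 12+6-27=0; pred: 45+16-13=48
Step 5: prey: 0+0-0=0; pred: 48+0-14=34
Step 6: prey: 0+0-0=0; pred: 34+0-10=24
Step 7: prey: 0+0-0=0; pred: 24+0-7=17
Step 8: prey: 0+0-0=0; pred: 17+0-5=12
Max prey = 44 at step 1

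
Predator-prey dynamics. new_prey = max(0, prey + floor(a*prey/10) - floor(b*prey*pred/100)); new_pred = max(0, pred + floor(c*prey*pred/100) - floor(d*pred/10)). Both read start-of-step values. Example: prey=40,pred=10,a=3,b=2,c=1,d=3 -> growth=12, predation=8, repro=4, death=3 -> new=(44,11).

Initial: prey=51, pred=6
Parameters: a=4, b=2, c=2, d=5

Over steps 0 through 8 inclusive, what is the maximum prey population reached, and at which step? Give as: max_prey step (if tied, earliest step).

Step 1: prey: 51+20-6=65; pred: 6+6-3=9
Step 2: prey: 65+26-11=80; pred: 9+11-4=16
Step 3: prey: 80+32-25=87; pred: 16+25-8=33
Step 4: prey: 87+34-57=64; pred: 33+57-16=74
Step 5: prey: 64+25-94=0; pred: 74+94-37=131
Step 6: prey: 0+0-0=0; pred: 131+0-65=66
Step 7: prey: 0+0-0=0; pred: 66+0-33=33
Step 8: prey: 0+0-0=0; pred: 33+0-16=17
Max prey = 87 at step 3

Answer: 87 3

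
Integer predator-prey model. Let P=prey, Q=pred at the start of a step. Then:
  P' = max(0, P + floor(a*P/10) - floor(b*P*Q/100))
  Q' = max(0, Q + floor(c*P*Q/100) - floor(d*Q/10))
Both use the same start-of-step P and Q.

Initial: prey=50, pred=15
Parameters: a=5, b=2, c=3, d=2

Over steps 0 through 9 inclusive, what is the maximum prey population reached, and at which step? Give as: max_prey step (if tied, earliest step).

Answer: 60 1

Derivation:
Step 1: prey: 50+25-15=60; pred: 15+22-3=34
Step 2: prey: 60+30-40=50; pred: 34+61-6=89
Step 3: prey: 50+25-89=0; pred: 89+133-17=205
Step 4: prey: 0+0-0=0; pred: 205+0-41=164
Step 5: prey: 0+0-0=0; pred: 164+0-32=132
Step 6: prey: 0+0-0=0; pred: 132+0-26=106
Step 7: prey: 0+0-0=0; pred: 106+0-21=85
Step 8: prey: 0+0-0=0; pred: 85+0-17=68
Step 9: prey: 0+0-0=0; pred: 68+0-13=55
Max prey = 60 at step 1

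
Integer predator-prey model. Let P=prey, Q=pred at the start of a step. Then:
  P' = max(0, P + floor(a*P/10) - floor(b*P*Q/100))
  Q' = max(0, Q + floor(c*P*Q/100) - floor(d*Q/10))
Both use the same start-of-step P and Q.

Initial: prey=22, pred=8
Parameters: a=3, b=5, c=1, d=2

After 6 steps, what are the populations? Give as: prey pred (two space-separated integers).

Answer: 11 8

Derivation:
Step 1: prey: 22+6-8=20; pred: 8+1-1=8
Step 2: prey: 20+6-8=18; pred: 8+1-1=8
Step 3: prey: 18+5-7=16; pred: 8+1-1=8
Step 4: prey: 16+4-6=14; pred: 8+1-1=8
Step 5: prey: 14+4-5=13; pred: 8+1-1=8
Step 6: prey: 13+3-5=11; pred: 8+1-1=8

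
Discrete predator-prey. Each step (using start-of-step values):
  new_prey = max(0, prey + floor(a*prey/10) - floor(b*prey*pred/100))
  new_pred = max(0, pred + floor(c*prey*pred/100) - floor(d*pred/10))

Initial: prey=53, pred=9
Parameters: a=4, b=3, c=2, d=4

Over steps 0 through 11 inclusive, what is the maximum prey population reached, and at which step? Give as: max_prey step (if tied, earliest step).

Answer: 60 1

Derivation:
Step 1: prey: 53+21-14=60; pred: 9+9-3=15
Step 2: prey: 60+24-27=57; pred: 15+18-6=27
Step 3: prey: 57+22-46=33; pred: 27+30-10=47
Step 4: prey: 33+13-46=0; pred: 47+31-18=60
Step 5: prey: 0+0-0=0; pred: 60+0-24=36
Step 6: prey: 0+0-0=0; pred: 36+0-14=22
Step 7: prey: 0+0-0=0; pred: 22+0-8=14
Step 8: prey: 0+0-0=0; pred: 14+0-5=9
Step 9: prey: 0+0-0=0; pred: 9+0-3=6
Step 10: prey: 0+0-0=0; pred: 6+0-2=4
Step 11: prey: 0+0-0=0; pred: 4+0-1=3
Max prey = 60 at step 1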